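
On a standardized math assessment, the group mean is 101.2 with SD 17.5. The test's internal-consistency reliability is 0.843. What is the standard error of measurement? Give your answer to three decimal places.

6.934

SEM = SD · √(1 − ρ) = 17.5 × √0.157 = 17.5 × 0.3962 = 6.9341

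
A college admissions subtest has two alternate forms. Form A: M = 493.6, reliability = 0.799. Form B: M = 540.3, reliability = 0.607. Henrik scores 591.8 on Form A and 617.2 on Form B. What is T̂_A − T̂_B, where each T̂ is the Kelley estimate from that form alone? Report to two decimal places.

T̂_A = 0.799(591.8) + 0.201(493.6) = 572.0618
T̂_B = 0.607(617.2) + 0.393(540.3) = 586.9783
T̂_A − T̂_B = -14.9165

-14.92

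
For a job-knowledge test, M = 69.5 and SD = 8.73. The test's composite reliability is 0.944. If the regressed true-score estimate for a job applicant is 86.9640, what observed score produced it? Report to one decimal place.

88.0

T̂ = ρX + (1 − ρ)μ  ⇒  X = (T̂ − (1 − ρ)μ) / ρ
X = (86.9640 − 0.056 × 69.5) / 0.944 = (86.9640 − 3.8920) / 0.944 = 83.0720 / 0.944 = 88.000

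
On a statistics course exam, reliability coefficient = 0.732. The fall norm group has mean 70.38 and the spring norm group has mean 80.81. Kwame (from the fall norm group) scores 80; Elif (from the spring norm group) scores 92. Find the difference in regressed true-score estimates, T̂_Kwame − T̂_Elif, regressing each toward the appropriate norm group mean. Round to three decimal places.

T̂_Kwame = 0.732(80) + 0.268(70.38) = 77.42184
T̂_Elif = 0.732(92) + 0.268(80.81) = 89.00108
Difference = 77.42184 − 89.00108 = -11.57924

-11.579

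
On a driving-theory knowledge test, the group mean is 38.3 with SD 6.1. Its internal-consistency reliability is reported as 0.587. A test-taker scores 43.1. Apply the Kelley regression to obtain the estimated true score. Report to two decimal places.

41.12

Regress the observed score toward the mean by the unreliability: T̂ = 0.587·43.1 + 0.413·38.3 = 25.2997 + 15.8179 = 41.118.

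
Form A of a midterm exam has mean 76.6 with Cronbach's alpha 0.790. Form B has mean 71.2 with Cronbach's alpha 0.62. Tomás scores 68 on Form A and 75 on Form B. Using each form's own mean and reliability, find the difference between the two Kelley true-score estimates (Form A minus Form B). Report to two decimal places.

T̂_A = 0.790(68) + 0.210(76.6) = 69.8060
T̂_B = 0.62(75) + 0.38(71.2) = 73.5560
T̂_A − T̂_B = -3.7500

-3.75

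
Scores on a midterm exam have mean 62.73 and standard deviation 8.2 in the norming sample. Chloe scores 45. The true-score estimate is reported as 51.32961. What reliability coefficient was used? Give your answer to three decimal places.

0.643

T̂ = ρX + (1 − ρ)μ  ⇒  T̂ − μ = ρ(X − μ)
ρ = (T̂ − μ)/(X − μ) = (51.32961 − 62.73) / (45 − 62.73) = -11.40039 / -17.73 = 0.64300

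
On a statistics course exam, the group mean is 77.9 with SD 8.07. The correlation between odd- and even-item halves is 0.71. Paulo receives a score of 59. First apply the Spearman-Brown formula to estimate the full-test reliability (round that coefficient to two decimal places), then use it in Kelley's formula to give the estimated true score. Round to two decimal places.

62.21

Spearman-Brown: ρ = 2r/(1 + r) = 2(0.71)/(1 + 0.71) = 1.420/1.71 = 0.8304 → 0.83
T̂ = ρX + (1 − ρ)μ
  = 0.83 × 59 + 0.17 × 77.9
  = 48.97 + 13.243
  = 62.213
  ≈ 62.21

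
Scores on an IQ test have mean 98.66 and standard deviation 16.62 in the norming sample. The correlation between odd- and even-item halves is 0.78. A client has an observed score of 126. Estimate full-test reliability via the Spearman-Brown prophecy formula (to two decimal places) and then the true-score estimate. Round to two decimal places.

Spearman-Brown: ρ = 2r/(1 + r) = 2(0.78)/(1 + 0.78) = 1.560/1.78 = 0.8764 → 0.88
T̂ = ρX + (1 − ρ)μ
  = 0.88 × 126 + 0.12 × 98.66
  = 110.88 + 11.8392
  = 122.719
  ≈ 122.72

122.72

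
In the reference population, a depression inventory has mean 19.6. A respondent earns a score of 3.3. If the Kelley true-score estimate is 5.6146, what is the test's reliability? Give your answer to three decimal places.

T̂ = ρX + (1 − ρ)μ  ⇒  T̂ − μ = ρ(X − μ)
ρ = (T̂ − μ)/(X − μ) = (5.6146 − 19.6) / (3.3 − 19.6) = -13.9854 / -16.3 = 0.85800

0.858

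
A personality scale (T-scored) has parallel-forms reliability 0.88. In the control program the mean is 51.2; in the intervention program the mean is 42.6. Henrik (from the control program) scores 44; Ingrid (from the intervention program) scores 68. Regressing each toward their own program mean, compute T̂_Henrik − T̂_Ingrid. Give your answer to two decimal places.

-20.09

T̂_Henrik = 0.88(44) + 0.12(51.2) = 44.8640
T̂_Ingrid = 0.88(68) + 0.12(42.6) = 64.9520
Difference = 44.8640 − 64.9520 = -20.0880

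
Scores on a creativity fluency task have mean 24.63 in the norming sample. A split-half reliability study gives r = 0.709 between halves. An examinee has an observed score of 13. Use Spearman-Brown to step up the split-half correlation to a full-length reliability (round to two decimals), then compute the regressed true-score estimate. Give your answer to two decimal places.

14.98

Spearman-Brown: ρ = 2r/(1 + r) = 2(0.709)/(1 + 0.709) = 1.4180/1.709 = 0.8297 → 0.83
Kelley's formula gives T̂ = 0.83·13 + 0.17·24.63 = 10.79 + 4.1871 = 14.977.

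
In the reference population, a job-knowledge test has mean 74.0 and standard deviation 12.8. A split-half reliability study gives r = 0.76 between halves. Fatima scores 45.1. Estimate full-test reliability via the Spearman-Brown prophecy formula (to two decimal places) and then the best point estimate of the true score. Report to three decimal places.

Spearman-Brown: ρ = 2r/(1 + r) = 2(0.76)/(1 + 0.76) = 1.520/1.76 = 0.8636 → 0.86
T̂ = 0.86(45.1) + 0.14(74.0) = 38.786 + 10.360 = 49.1460 → 49.146

49.146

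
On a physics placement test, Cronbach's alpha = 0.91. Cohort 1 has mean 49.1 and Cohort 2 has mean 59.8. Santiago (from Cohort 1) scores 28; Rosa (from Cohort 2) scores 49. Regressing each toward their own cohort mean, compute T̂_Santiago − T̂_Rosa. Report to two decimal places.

T̂_Santiago = 0.91(28) + 0.09(49.1) = 29.8990
T̂_Rosa = 0.91(49) + 0.09(59.8) = 49.9720
Difference = 29.8990 − 49.9720 = -20.0730

-20.07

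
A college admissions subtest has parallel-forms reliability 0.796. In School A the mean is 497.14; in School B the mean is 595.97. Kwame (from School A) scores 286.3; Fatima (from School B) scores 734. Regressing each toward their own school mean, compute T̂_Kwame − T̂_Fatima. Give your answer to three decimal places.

-376.531

T̂_Kwame = 0.796(286.3) + 0.204(497.14) = 329.31136
T̂_Fatima = 0.796(734) + 0.204(595.97) = 705.84188
Difference = 329.31136 − 705.84188 = -376.53052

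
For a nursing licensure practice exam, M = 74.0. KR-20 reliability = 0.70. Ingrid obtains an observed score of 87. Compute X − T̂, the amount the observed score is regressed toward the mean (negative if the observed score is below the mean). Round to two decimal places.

3.90

T̂ = 0.70(87) + 0.30(74.0) = 60.90 + 22.200 = 83.1000 → 83.100
X − T̂ = 87 − 83.100 = 3.900 → 3.90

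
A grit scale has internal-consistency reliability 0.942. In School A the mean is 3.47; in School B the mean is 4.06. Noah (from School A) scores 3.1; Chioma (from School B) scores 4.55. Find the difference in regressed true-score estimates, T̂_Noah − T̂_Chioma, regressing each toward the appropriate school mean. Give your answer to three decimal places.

T̂_Noah = 0.942(3.1) + 0.058(3.47) = 3.12146
T̂_Chioma = 0.942(4.55) + 0.058(4.06) = 4.52158
Difference = 3.12146 − 4.52158 = -1.40012

-1.400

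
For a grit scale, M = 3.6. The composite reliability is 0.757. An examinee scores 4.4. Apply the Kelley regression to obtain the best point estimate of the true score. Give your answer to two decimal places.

Kelley's formula gives T̂ = 0.757·4.4 + 0.243·3.6 = 3.3308 + 0.8748 = 4.206.

4.21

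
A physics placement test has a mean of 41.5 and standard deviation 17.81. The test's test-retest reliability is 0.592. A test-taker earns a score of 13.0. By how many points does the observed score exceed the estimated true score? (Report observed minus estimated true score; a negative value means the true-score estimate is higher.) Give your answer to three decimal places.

-11.628

T̂ = 0.592(13.0) + 0.408(41.5) = 7.6960 + 16.9320 = 24.62800 → 24.6280
X − T̂ = 13.0 − 24.6280 = -11.6280 → -11.628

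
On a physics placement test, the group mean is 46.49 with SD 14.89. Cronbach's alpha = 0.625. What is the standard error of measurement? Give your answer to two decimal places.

SEM = SD · √(1 − ρ) = 14.89 × √0.375 = 14.89 × 0.6124 = 9.118

9.12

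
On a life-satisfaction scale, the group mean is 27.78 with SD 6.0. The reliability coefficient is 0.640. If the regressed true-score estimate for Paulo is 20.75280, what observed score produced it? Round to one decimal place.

16.8

T̂ = ρX + (1 − ρ)μ  ⇒  X = (T̂ − (1 − ρ)μ) / ρ
X = (20.75280 − 0.360 × 27.78) / 0.640 = (20.75280 − 10.00080) / 0.640 = 10.75200 / 0.640 = 16.800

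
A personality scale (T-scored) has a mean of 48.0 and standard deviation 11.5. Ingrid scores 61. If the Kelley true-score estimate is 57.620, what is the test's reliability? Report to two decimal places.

T̂ = ρX + (1 − ρ)μ  ⇒  T̂ − μ = ρ(X − μ)
ρ = (T̂ − μ)/(X − μ) = (57.620 − 48.0) / (61 − 48.0) = 9.620 / 13.0 = 0.7400

0.74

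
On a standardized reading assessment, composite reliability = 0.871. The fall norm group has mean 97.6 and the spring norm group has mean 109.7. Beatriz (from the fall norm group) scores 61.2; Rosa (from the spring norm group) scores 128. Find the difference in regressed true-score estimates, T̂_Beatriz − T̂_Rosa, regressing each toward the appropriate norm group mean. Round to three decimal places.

T̂_Beatriz = 0.871(61.2) + 0.129(97.6) = 65.89560
T̂_Rosa = 0.871(128) + 0.129(109.7) = 125.63930
Difference = 65.89560 − 125.63930 = -59.74370

-59.744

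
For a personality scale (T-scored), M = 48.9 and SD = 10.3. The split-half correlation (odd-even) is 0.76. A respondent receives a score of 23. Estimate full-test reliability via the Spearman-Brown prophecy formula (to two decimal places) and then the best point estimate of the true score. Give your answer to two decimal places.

Spearman-Brown: ρ = 2r/(1 + r) = 2(0.76)/(1 + 0.76) = 1.520/1.76 = 0.8636 → 0.86
T̂ = ρX + (1 − ρ)μ
  = 0.86 × 23 + 0.14 × 48.9
  = 19.78 + 6.846
  = 26.626
  ≈ 26.63

26.63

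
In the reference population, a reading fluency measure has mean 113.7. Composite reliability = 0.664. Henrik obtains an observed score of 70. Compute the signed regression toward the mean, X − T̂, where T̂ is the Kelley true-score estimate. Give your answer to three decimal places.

-14.683

Weight the observed score by reliability and the mean by (1 − reliability): T̂ = 0.664·70 + 0.336·113.7 = 46.480 + 38.2032 = 84.68320.
X − T̂ = 70 − 84.6832 = -14.6832 → -14.683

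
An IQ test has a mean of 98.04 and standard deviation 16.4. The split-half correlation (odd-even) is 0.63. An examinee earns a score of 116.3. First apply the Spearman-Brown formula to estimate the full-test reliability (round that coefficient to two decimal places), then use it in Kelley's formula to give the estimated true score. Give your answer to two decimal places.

112.10

Spearman-Brown: ρ = 2r/(1 + r) = 2(0.63)/(1 + 0.63) = 1.260/1.63 = 0.7730 → 0.77
T̂ = 0.77(116.3) + 0.23(98.04) = 89.551 + 22.5492 = 112.100 → 112.10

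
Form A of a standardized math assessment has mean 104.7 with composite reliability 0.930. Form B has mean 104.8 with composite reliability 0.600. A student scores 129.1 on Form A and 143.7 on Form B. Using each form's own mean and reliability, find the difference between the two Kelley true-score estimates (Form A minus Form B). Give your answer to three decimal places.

T̂_A = 0.930(129.1) + 0.070(104.7) = 127.39200
T̂_B = 0.600(143.7) + 0.400(104.8) = 128.14000
T̂_A − T̂_B = -0.74800

-0.748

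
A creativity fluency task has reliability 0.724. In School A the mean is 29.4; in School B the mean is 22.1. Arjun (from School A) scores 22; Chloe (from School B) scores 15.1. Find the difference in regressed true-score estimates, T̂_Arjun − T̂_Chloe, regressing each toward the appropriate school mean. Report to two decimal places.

T̂_Arjun = 0.724(22) + 0.276(29.4) = 24.0424
T̂_Chloe = 0.724(15.1) + 0.276(22.1) = 17.0320
Difference = 24.0424 − 17.0320 = 7.0104

7.01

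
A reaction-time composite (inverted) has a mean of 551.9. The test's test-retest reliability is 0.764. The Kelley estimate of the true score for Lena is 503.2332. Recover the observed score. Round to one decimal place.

T̂ = ρX + (1 − ρ)μ  ⇒  X = (T̂ − (1 − ρ)μ) / ρ
X = (503.2332 − 0.236 × 551.9) / 0.764 = (503.2332 − 130.2484) / 0.764 = 372.9848 / 0.764 = 488.200

488.2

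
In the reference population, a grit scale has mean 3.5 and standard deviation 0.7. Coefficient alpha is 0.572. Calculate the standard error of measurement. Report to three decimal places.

0.458

SEM = SD · √(1 − ρ) = 0.7 × √0.428 = 0.7 × 0.6542 = 0.4580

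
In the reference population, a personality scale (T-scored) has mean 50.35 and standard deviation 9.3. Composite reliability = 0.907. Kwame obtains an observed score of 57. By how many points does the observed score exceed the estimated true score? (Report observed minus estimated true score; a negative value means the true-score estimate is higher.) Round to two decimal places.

0.62

T̂ = 0.907(57) + 0.093(50.35) = 51.699 + 4.68255 = 56.3815 → 56.382
X − T̂ = 57 − 56.382 = 0.618 → 0.62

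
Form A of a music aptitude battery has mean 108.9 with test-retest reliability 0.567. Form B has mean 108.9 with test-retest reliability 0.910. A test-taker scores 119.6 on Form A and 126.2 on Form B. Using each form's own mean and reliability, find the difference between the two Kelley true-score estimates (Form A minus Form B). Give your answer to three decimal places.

-9.676

T̂_A = 0.567(119.6) + 0.433(108.9) = 114.96690
T̂_B = 0.910(126.2) + 0.090(108.9) = 124.64300
T̂_A − T̂_B = -9.67610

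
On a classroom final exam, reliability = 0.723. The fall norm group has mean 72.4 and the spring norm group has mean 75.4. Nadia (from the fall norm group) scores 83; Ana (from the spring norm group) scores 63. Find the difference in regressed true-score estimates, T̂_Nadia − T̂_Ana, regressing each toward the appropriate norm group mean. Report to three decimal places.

T̂_Nadia = 0.723(83) + 0.277(72.4) = 80.06380
T̂_Ana = 0.723(63) + 0.277(75.4) = 66.43480
Difference = 80.06380 − 66.43480 = 13.62900

13.629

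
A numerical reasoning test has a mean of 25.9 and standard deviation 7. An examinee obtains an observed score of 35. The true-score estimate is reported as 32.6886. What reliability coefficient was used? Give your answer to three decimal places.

0.746

T̂ = ρX + (1 − ρ)μ  ⇒  T̂ − μ = ρ(X − μ)
ρ = (T̂ − μ)/(X − μ) = (32.6886 − 25.9) / (35 − 25.9) = 6.7886 / 9.1 = 0.74600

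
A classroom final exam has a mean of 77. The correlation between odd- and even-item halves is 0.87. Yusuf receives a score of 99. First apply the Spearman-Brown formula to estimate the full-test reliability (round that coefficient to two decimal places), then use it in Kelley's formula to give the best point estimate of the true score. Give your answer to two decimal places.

97.46

Spearman-Brown: ρ = 2r/(1 + r) = 2(0.87)/(1 + 0.87) = 1.740/1.87 = 0.9305 → 0.93
T̂ = 0.93(99) + 0.07(77) = 92.07 + 5.39 = 97.460 → 97.46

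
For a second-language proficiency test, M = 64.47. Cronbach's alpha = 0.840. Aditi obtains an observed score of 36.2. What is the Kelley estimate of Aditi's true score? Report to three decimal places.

40.723

Kelley's formula gives T̂ = 0.840·36.2 + 0.160·64.47 = 30.4080 + 10.31520 = 40.7232.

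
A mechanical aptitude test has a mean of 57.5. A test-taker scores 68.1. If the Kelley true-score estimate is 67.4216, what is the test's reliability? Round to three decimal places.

T̂ = ρX + (1 − ρ)μ  ⇒  T̂ − μ = ρ(X − μ)
ρ = (T̂ − μ)/(X − μ) = (67.4216 − 57.5) / (68.1 − 57.5) = 9.9216 / 10.6 = 0.93600

0.936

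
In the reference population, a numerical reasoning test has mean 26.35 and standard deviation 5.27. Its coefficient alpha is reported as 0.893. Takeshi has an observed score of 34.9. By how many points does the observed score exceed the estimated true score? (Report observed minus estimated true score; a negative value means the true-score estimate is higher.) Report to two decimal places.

T̂ = ρX + (1 − ρ)μ
  = 0.893 × 34.9 + 0.107 × 26.35
  = 31.1657 + 2.81945
  = 33.9851
  ≈ 33.985
X − T̂ = 34.9 − 33.985 = 0.915 → 0.91

0.91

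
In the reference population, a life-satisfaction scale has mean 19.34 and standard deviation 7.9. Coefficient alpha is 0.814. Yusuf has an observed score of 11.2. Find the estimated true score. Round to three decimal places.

12.714

T̂ = ρX + (1 − ρ)μ
  = 0.814 × 11.2 + 0.186 × 19.34
  = 9.1168 + 3.59724
  = 12.7140
  ≈ 12.714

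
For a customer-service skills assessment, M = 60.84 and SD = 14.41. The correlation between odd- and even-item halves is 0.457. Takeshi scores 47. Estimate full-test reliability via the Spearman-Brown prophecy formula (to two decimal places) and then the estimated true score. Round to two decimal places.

52.12

Spearman-Brown: ρ = 2r/(1 + r) = 2(0.457)/(1 + 0.457) = 0.9140/1.457 = 0.6273 → 0.63
T̂ = 0.63(47) + 0.37(60.84) = 29.61 + 22.5108 = 52.121 → 52.12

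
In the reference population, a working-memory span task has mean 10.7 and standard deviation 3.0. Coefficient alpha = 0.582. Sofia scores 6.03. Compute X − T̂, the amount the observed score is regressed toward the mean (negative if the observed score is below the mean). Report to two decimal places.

T̂ = 0.582(6.03) + 0.418(10.7) = 3.50946 + 4.4726 = 7.9821 → 7.982
X − T̂ = 6.03 − 7.982 = -1.952 → -1.95

-1.95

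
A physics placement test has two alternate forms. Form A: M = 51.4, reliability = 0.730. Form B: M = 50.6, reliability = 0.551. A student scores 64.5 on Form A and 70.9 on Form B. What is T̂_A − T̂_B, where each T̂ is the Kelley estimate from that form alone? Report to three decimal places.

T̂_A = 0.730(64.5) + 0.270(51.4) = 60.96300
T̂_B = 0.551(70.9) + 0.449(50.6) = 61.78530
T̂_A − T̂_B = -0.82230

-0.822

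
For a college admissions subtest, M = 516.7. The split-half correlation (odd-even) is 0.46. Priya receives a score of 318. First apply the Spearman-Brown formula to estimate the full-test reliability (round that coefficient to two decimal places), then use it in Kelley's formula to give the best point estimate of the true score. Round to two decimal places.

Spearman-Brown: ρ = 2r/(1 + r) = 2(0.46)/(1 + 0.46) = 0.920/1.46 = 0.6301 → 0.63
T̂ = 0.63(318) + 0.37(516.7) = 200.34 + 191.179 = 391.519 → 391.52

391.52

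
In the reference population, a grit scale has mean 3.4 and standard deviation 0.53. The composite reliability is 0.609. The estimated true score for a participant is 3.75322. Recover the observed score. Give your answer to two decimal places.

3.98

T̂ = ρX + (1 − ρ)μ  ⇒  X = (T̂ − (1 − ρ)μ) / ρ
X = (3.75322 − 0.391 × 3.4) / 0.609 = (3.75322 − 1.3294) / 0.609 = 2.42382 / 0.609 = 3.9800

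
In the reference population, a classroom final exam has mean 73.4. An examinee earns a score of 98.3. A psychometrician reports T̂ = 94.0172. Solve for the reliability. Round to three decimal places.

0.828

T̂ = ρX + (1 − ρ)μ  ⇒  T̂ − μ = ρ(X − μ)
ρ = (T̂ − μ)/(X − μ) = (94.0172 − 73.4) / (98.3 − 73.4) = 20.6172 / 24.9 = 0.82800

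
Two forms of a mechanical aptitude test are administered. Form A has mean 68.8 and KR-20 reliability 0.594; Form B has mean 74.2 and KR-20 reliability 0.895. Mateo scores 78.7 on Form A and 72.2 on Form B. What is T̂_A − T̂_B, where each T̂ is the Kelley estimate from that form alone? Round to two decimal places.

T̂_A = 0.594(78.7) + 0.406(68.8) = 74.6806
T̂_B = 0.895(72.2) + 0.105(74.2) = 72.4100
T̂_A − T̂_B = 2.2706

2.27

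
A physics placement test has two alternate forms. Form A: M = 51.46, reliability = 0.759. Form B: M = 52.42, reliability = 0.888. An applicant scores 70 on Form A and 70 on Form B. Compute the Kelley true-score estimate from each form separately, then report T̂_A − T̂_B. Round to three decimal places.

T̂_A = 0.759(70) + 0.241(51.46) = 65.53186
T̂_B = 0.888(70) + 0.112(52.42) = 68.03104
T̂_A − T̂_B = -2.49918

-2.499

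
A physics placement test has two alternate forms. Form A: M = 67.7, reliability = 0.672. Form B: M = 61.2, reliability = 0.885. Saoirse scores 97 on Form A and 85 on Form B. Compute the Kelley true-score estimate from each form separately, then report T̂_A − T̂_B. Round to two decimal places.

5.13

T̂_A = 0.672(97) + 0.328(67.7) = 87.3896
T̂_B = 0.885(85) + 0.115(61.2) = 82.2630
T̂_A − T̂_B = 5.1266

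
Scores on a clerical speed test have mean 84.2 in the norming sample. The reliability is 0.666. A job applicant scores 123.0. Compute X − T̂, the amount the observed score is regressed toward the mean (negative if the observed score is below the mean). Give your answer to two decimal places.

12.96

T̂ = 0.666(123.0) + 0.334(84.2) = 81.9180 + 28.1228 = 110.0408 → 110.041
X − T̂ = 123.0 − 110.041 = 12.959 → 12.96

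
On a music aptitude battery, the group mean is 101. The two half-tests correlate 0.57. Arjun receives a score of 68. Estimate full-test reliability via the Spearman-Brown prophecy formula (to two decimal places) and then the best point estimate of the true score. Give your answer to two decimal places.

76.91

Spearman-Brown: ρ = 2r/(1 + r) = 2(0.57)/(1 + 0.57) = 1.140/1.57 = 0.7261 → 0.73
T̂ = 0.73(68) + 0.27(101) = 49.64 + 27.27 = 76.910 → 76.91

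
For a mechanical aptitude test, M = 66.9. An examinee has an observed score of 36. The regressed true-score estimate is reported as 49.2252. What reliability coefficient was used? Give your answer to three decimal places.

0.572

T̂ = ρX + (1 − ρ)μ  ⇒  T̂ − μ = ρ(X − μ)
ρ = (T̂ − μ)/(X − μ) = (49.2252 − 66.9) / (36 − 66.9) = -17.6748 / -30.9 = 0.57200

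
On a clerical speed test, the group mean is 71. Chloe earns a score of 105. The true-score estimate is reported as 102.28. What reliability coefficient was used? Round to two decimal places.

0.92

T̂ = ρX + (1 − ρ)μ  ⇒  T̂ − μ = ρ(X − μ)
ρ = (T̂ − μ)/(X − μ) = (102.28 − 71) / (105 − 71) = 31.28 / 34.0 = 0.9200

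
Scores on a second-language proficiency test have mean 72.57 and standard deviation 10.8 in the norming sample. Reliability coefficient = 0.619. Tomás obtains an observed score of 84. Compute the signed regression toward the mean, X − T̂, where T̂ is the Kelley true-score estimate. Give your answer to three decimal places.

4.355

T̂ = ρX + (1 − ρ)μ
  = 0.619 × 84 + 0.381 × 72.57
  = 51.996 + 27.64917
  = 79.64517
  ≈ 79.6452
X − T̂ = 84 − 79.6452 = 4.3548 → 4.355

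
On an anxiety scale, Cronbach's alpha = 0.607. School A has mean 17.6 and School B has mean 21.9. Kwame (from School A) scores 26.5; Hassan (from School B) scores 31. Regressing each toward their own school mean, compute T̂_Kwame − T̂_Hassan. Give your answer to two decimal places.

-4.42

T̂_Kwame = 0.607(26.5) + 0.393(17.6) = 23.0023
T̂_Hassan = 0.607(31) + 0.393(21.9) = 27.4237
Difference = 23.0023 − 27.4237 = -4.4214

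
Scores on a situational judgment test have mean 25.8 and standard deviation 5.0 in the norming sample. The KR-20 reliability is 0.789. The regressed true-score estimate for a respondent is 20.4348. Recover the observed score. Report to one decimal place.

19.0

T̂ = ρX + (1 − ρ)μ  ⇒  X = (T̂ − (1 − ρ)μ) / ρ
X = (20.4348 − 0.211 × 25.8) / 0.789 = (20.4348 − 5.4438) / 0.789 = 14.9910 / 0.789 = 19.000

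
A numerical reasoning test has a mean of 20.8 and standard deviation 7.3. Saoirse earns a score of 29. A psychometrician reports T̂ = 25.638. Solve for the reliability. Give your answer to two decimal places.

T̂ = ρX + (1 − ρ)μ  ⇒  T̂ − μ = ρ(X − μ)
ρ = (T̂ − μ)/(X − μ) = (25.638 − 20.8) / (29 − 20.8) = 4.838 / 8.2 = 0.5900

0.59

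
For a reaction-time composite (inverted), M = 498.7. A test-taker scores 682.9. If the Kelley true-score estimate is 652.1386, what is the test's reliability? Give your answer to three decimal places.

T̂ = ρX + (1 − ρ)μ  ⇒  T̂ − μ = ρ(X − μ)
ρ = (T̂ − μ)/(X − μ) = (652.1386 − 498.7) / (682.9 − 498.7) = 153.4386 / 184.2 = 0.83300

0.833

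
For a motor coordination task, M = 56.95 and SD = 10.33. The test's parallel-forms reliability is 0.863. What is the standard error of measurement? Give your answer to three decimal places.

3.823

SEM = SD · √(1 − ρ) = 10.33 × √0.137 = 10.33 × 0.3701 = 3.8235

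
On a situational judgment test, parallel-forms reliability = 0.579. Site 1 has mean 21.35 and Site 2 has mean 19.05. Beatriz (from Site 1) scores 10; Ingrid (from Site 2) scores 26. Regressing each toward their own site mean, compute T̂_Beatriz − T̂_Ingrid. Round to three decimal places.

-8.296

T̂_Beatriz = 0.579(10) + 0.421(21.35) = 14.77835
T̂_Ingrid = 0.579(26) + 0.421(19.05) = 23.07405
Difference = 14.77835 − 23.07405 = -8.29570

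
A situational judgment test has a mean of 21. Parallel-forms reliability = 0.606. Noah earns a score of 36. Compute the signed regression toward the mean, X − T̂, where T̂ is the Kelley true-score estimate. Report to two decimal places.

5.91

T̂ = 0.606(36) + 0.394(21) = 21.816 + 8.274 = 30.0900 → 30.090
X − T̂ = 36 − 30.090 = 5.910 → 5.91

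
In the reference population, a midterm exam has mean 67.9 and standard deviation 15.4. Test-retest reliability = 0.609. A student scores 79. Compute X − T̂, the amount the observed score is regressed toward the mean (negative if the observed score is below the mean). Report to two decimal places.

T̂ = ρX + (1 − ρ)μ
  = 0.609 × 79 + 0.391 × 67.9
  = 48.111 + 26.5489
  = 74.6599
  ≈ 74.660
X − T̂ = 79 − 74.660 = 4.340 → 4.34

4.34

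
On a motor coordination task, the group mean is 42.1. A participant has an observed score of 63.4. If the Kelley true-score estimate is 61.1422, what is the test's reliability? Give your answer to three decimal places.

0.894

T̂ = ρX + (1 − ρ)μ  ⇒  T̂ − μ = ρ(X − μ)
ρ = (T̂ − μ)/(X − μ) = (61.1422 − 42.1) / (63.4 − 42.1) = 19.0422 / 21.3 = 0.89400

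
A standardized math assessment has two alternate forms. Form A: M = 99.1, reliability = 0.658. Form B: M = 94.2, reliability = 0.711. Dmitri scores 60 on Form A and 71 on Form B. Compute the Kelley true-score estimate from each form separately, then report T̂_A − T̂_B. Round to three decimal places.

-4.333

T̂_A = 0.658(60) + 0.342(99.1) = 73.37220
T̂_B = 0.711(71) + 0.289(94.2) = 77.70480
T̂_A − T̂_B = -4.33260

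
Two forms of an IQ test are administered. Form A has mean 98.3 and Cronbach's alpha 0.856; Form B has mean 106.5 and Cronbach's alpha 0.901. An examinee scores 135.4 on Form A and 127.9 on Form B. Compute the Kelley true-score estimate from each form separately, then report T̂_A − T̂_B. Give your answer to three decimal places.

T̂_A = 0.856(135.4) + 0.144(98.3) = 130.05760
T̂_B = 0.901(127.9) + 0.099(106.5) = 125.78140
T̂_A − T̂_B = 4.27620

4.276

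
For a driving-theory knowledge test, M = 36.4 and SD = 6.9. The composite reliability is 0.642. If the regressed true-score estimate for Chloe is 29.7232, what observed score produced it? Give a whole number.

T̂ = ρX + (1 − ρ)μ  ⇒  X = (T̂ − (1 − ρ)μ) / ρ
X = (29.7232 − 0.358 × 36.4) / 0.642 = (29.7232 − 13.0312) / 0.642 = 16.6920 / 0.642 = 26.00

26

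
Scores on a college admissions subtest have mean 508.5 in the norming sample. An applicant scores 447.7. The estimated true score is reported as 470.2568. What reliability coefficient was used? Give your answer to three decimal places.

T̂ = ρX + (1 − ρ)μ  ⇒  T̂ − μ = ρ(X − μ)
ρ = (T̂ − μ)/(X − μ) = (470.2568 − 508.5) / (447.7 − 508.5) = -38.2432 / -60.8 = 0.62900

0.629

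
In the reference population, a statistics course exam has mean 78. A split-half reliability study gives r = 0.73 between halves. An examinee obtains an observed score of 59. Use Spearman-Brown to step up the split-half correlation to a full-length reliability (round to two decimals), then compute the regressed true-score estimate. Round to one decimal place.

62.0

Spearman-Brown: ρ = 2r/(1 + r) = 2(0.73)/(1 + 0.73) = 1.460/1.73 = 0.8439 → 0.84
T̂ = 0.84(59) + 0.16(78) = 49.56 + 12.48 = 62.04 → 62.0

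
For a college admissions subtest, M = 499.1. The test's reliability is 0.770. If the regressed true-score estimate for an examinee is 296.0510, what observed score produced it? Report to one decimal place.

T̂ = ρX + (1 − ρ)μ  ⇒  X = (T̂ − (1 − ρ)μ) / ρ
X = (296.0510 − 0.230 × 499.1) / 0.770 = (296.0510 − 114.7930) / 0.770 = 181.2580 / 0.770 = 235.400

235.4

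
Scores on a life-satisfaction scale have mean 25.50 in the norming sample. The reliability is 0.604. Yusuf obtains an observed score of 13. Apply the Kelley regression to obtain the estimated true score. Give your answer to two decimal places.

17.95

T̂ = 0.604(13) + 0.396(25.50) = 7.852 + 10.09800 = 17.950 → 17.95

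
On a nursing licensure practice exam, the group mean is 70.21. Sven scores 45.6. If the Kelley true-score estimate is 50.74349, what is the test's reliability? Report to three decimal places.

0.791

T̂ = ρX + (1 − ρ)μ  ⇒  T̂ − μ = ρ(X − μ)
ρ = (T̂ − μ)/(X − μ) = (50.74349 − 70.21) / (45.6 − 70.21) = -19.46651 / -24.61 = 0.79100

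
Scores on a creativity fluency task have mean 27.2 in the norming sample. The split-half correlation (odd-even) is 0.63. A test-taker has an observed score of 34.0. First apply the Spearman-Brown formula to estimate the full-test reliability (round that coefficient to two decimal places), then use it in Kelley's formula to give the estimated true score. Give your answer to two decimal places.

32.44

Spearman-Brown: ρ = 2r/(1 + r) = 2(0.63)/(1 + 0.63) = 1.260/1.63 = 0.7730 → 0.77
T̂ = ρX + (1 − ρ)μ
  = 0.77 × 34.0 + 0.23 × 27.2
  = 26.180 + 6.256
  = 32.436
  ≈ 32.44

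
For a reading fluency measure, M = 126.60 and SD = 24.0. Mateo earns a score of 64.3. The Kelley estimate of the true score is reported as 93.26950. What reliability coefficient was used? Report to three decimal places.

0.535

T̂ = ρX + (1 − ρ)μ  ⇒  T̂ − μ = ρ(X − μ)
ρ = (T̂ − μ)/(X − μ) = (93.26950 − 126.60) / (64.3 − 126.60) = -33.33050 / -62.30 = 0.53500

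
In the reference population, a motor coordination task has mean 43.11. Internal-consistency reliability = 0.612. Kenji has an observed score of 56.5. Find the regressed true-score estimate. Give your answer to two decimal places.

51.30

Regress the observed score toward the mean by the unreliability: T̂ = 0.612·56.5 + 0.388·43.11 = 34.5780 + 16.72668 = 51.305.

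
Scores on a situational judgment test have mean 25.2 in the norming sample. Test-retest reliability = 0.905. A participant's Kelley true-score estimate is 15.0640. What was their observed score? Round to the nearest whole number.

14

T̂ = ρX + (1 − ρ)μ  ⇒  X = (T̂ − (1 − ρ)μ) / ρ
X = (15.0640 − 0.095 × 25.2) / 0.905 = (15.0640 − 2.3940) / 0.905 = 12.6700 / 0.905 = 14.00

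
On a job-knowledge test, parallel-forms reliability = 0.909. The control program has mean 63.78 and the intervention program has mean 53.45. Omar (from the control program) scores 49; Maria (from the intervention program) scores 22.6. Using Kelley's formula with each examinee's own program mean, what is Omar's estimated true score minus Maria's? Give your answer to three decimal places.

T̂_Omar = 0.909(49) + 0.091(63.78) = 50.34498
T̂_Maria = 0.909(22.6) + 0.091(53.45) = 25.40735
Difference = 50.34498 − 25.40735 = 24.93763

24.938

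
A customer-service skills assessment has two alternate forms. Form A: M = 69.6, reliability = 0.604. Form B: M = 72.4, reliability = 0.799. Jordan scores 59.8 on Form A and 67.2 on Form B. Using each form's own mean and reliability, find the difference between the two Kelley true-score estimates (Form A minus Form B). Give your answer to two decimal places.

T̂_A = 0.604(59.8) + 0.396(69.6) = 63.6808
T̂_B = 0.799(67.2) + 0.201(72.4) = 68.2452
T̂_A − T̂_B = -4.5644

-4.56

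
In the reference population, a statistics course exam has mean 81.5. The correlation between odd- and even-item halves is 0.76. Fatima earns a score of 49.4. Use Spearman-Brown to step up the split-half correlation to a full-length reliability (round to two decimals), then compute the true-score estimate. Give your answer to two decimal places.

53.89

Spearman-Brown: ρ = 2r/(1 + r) = 2(0.76)/(1 + 0.76) = 1.520/1.76 = 0.8636 → 0.86
T̂ = ρX + (1 − ρ)μ
  = 0.86 × 49.4 + 0.14 × 81.5
  = 42.484 + 11.410
  = 53.894
  ≈ 53.89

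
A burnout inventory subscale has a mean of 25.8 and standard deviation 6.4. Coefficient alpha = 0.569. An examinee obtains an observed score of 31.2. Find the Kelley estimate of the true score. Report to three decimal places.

Regress the observed score toward the mean by the unreliability: T̂ = 0.569·31.2 + 0.431·25.8 = 17.7528 + 11.1198 = 28.8726.

28.873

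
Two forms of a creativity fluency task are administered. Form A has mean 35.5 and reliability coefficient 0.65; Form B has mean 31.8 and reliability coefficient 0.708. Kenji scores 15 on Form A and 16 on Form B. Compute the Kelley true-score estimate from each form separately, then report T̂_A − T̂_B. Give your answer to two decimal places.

T̂_A = 0.65(15) + 0.35(35.5) = 22.1750
T̂_B = 0.708(16) + 0.292(31.8) = 20.6136
T̂_A − T̂_B = 1.5614

1.56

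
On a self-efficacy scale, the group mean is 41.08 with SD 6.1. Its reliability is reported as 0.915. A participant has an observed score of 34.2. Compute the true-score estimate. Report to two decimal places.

T̂ = 0.915(34.2) + 0.085(41.08) = 31.2930 + 3.49180 = 34.785 → 34.78

34.78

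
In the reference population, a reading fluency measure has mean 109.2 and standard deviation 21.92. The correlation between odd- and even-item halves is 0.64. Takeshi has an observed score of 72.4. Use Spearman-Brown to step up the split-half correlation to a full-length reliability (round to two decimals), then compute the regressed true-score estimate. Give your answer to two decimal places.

Spearman-Brown: ρ = 2r/(1 + r) = 2(0.64)/(1 + 0.64) = 1.280/1.64 = 0.7805 → 0.78
T̂ = ρX + (1 − ρ)μ
  = 0.78 × 72.4 + 0.22 × 109.2
  = 56.472 + 24.024
  = 80.496
  ≈ 80.50

80.50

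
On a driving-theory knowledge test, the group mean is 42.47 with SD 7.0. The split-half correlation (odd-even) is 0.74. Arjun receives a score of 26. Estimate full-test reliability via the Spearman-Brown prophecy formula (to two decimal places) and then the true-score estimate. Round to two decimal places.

Spearman-Brown: ρ = 2r/(1 + r) = 2(0.74)/(1 + 0.74) = 1.480/1.74 = 0.8506 → 0.85
Weight the observed score by reliability and the mean by (1 − reliability): T̂ = 0.85·26 + 0.15·42.47 = 22.10 + 6.3705 = 28.470.

28.47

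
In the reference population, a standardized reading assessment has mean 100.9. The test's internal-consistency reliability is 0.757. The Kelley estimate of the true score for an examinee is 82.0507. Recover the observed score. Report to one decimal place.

T̂ = ρX + (1 − ρ)μ  ⇒  X = (T̂ − (1 − ρ)μ) / ρ
X = (82.0507 − 0.243 × 100.9) / 0.757 = (82.0507 − 24.5187) / 0.757 = 57.5320 / 0.757 = 76.000

76.0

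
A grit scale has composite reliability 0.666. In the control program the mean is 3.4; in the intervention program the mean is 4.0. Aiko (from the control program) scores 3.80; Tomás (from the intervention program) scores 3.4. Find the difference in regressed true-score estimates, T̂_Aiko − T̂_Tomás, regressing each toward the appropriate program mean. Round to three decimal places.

0.066

T̂_Aiko = 0.666(3.80) + 0.334(3.4) = 3.66640
T̂_Tomás = 0.666(3.4) + 0.334(4.0) = 3.60040
Difference = 3.66640 − 3.60040 = 0.06600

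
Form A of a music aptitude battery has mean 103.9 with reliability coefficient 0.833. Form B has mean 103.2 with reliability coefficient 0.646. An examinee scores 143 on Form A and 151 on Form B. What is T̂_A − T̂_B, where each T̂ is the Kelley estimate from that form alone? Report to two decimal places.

T̂_A = 0.833(143) + 0.167(103.9) = 136.4703
T̂_B = 0.646(151) + 0.354(103.2) = 134.0788
T̂_A − T̂_B = 2.3915

2.39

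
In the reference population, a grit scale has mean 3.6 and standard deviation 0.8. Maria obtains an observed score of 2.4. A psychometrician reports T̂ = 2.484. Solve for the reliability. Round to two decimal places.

T̂ = ρX + (1 − ρ)μ  ⇒  T̂ − μ = ρ(X − μ)
ρ = (T̂ − μ)/(X − μ) = (2.484 − 3.6) / (2.4 − 3.6) = -1.116 / -1.2 = 0.9300

0.93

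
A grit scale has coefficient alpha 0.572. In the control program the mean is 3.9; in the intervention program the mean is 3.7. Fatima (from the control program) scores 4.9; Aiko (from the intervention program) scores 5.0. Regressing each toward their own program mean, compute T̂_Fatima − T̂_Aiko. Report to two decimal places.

T̂_Fatima = 0.572(4.9) + 0.428(3.9) = 4.4720
T̂_Aiko = 0.572(5.0) + 0.428(3.7) = 4.4436
Difference = 4.4720 − 4.4436 = 0.0284

0.03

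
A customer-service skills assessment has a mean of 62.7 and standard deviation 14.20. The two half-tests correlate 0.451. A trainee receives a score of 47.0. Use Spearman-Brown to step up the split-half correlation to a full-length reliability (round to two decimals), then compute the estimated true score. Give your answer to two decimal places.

52.97

Spearman-Brown: ρ = 2r/(1 + r) = 2(0.451)/(1 + 0.451) = 0.9020/1.451 = 0.6216 → 0.62
T̂ = 0.62(47.0) + 0.38(62.7) = 29.140 + 23.826 = 52.966 → 52.97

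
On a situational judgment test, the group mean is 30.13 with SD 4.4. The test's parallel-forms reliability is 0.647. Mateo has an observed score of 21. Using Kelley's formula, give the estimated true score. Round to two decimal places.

24.22

Weight the observed score by reliability and the mean by (1 − reliability): T̂ = 0.647·21 + 0.353·30.13 = 13.587 + 10.63589 = 24.223.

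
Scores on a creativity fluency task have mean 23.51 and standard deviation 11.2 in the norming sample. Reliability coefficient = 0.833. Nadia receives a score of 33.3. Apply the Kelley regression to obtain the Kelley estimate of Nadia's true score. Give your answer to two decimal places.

Kelley's formula gives T̂ = 0.833·33.3 + 0.167·23.51 = 27.7389 + 3.92617 = 31.665.

31.67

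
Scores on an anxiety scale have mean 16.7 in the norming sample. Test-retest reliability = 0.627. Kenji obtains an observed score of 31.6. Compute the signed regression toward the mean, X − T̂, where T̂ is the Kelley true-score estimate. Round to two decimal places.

5.56

T̂ = 0.627(31.6) + 0.373(16.7) = 19.8132 + 6.2291 = 26.0423 → 26.042
X − T̂ = 31.6 − 26.042 = 5.558 → 5.56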